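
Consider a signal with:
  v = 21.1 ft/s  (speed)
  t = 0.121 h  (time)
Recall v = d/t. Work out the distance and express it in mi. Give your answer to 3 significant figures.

Rearranging: d = v·t.
v = 21.1 ft/s = 6.431 m/s; t = 0.121 h = 435.6 s.
d = 2801 m
2801 m × (1 mi / 1609 m) = 1.741 mi

1.74 mi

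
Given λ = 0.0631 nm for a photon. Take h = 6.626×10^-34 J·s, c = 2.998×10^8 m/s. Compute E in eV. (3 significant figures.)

Directly: E = hc/λ.
λ = 0.0631 nm = 6.310×10^-11 m; h = 6.626×10^-34 J·s; c = 2.998×10^8 m/s.
E = 3.148×10^-15 J
3.148×10^-15 J × (1 eV / 1.602×10^-19 J) = 19649 eV

19600 eV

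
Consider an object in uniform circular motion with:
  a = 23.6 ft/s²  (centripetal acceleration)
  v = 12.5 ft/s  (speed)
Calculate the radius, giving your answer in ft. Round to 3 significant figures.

Rearranging a = v²/r for r: r = v²/a.
a = 23.6 ft/s² = 7.193 m/s²; v = 12.5 ft/s = 3.810 m/s.
r = 2.018 m
2.018 m × (1 ft / 0.3048 m) = 6.621 ft

6.62 ft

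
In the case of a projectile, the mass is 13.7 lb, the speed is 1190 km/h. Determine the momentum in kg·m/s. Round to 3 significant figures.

Directly: p = mv.
m = 13.7 lb = 6.214 kg; v = 1190 km/h = 330.6 m/s.
p = 2054 kg·m/s  (the unit combination reduces to kg·m/s = kg·m/s)

2050 kg·m/s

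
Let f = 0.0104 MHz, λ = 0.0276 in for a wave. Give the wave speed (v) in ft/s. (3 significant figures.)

23.9 ft/s

v is given directly by: v = fλ.
f = 0.0104 MHz = 10400 Hz; λ = 0.0276 in = 7.010×10^-4 m.
v = 7.291 m/s
7.291 m/s × (1 ft/s / 0.3048 m/s) = 23.92 ft/s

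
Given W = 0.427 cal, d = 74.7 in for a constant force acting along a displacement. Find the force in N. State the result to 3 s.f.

0.942 N

Solving W = F·d for F: F = W/d.
W = 0.427 cal = 1.787 J; d = 74.7 in = 1.897 m.
F = 0.9416 N  (the unit combination reduces to kg·m/s² = N)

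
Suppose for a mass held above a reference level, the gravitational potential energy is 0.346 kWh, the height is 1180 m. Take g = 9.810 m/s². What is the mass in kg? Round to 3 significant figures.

108 kg

Solving PE = m·g·h for m: m = PE/(g·h).
PE = 0.346 kWh = 1.246×10^6 J; h = 1180 m; g = 9.810 m/s².
m = 107.6 kg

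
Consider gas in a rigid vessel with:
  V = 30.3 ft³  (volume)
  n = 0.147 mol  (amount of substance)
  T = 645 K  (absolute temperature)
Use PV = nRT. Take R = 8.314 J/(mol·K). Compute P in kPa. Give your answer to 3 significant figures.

P is given directly by: P = nRT/V.
V = 30.3 ft³ = 0.8580 m³; n = 0.147 mol; T = 645 K; R = 8.314 J/(mol·K).
P = 918.8 Pa
918.8 Pa × (1 kPa / 1000 Pa) = 0.9188 kPa

0.919 kPa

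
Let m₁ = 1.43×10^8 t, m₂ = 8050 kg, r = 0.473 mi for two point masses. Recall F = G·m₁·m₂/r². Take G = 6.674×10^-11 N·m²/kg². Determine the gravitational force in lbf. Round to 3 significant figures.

F is given directly by: F = Gm₁m₂/r².
m₁ = 1.43×10^8 t = 1.430×10^11 kg; m₂ = 8050 kg; r = 0.473 mi = 761.2 m; G = 6.674×10^-11 N·m²/kg².
F = 0.1326 N  (the unit combination reduces to kg·m/s² = N)
0.1326 N × (1 lbf / 4.448 N) = 0.02981 lbf

0.0298 lbf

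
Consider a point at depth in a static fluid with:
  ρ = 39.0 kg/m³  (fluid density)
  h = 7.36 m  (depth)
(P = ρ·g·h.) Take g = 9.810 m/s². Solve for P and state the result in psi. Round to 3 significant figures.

P is given directly by: P = ρgh.
ρ = 39.0 kg/m³; h = 7.36 m; g = 9.810 m/s².
P = 2816 Pa  (the unit combination reduces to kg/(m·s²) = Pa)
2816 Pa × (1 psi / 6895 Pa) = 0.4084 psi

0.408 psi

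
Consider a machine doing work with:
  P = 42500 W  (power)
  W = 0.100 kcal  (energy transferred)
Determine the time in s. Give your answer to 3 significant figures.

0.00984 s

Rearranging: t = W/P.
P = 42500 W; W = 0.100 kcal = 418.4 J.
t = 0.009845 s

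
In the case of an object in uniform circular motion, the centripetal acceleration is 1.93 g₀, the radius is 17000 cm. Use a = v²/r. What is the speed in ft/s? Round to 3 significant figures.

186 ft/s

Rearranging a = v²/r for v: v = √(a·r).
a = 1.93 g₀ = 18.93 m/s²; r = 17000 cm = 170.0 m.
v = 56.72 m/s
56.72 m/s × (1 ft/s / 0.3048 m/s) = 186.1 ft/s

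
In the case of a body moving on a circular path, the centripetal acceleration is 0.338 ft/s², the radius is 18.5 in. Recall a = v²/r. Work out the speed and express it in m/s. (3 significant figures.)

Rearranging: v = √(a·r).
a = 0.338 ft/s² = 0.1030 m/s²; r = 18.5 in = 0.4699 m.
v = 0.2200 m/s

0.220 m/s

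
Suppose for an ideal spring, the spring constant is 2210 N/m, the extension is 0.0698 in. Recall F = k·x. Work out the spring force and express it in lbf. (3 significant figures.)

0.881 lbf

From Hooke's law: F = kx.
k = 2210 N/m; x = 0.0698 in = 0.001773 m.
F = 3.918 N
3.918 N × (1 lbf / 4.448 N) = 0.8808 lbf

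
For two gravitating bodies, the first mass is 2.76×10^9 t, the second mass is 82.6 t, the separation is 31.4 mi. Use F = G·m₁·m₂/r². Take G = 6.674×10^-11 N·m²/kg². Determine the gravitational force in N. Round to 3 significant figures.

0.00596 N

Directly: F = Gm₁m₂/r².
m₁ = 2.76×10^9 t = 2.760×10^12 kg; m₂ = 82.6 t = 82600 kg; r = 31.4 mi = 50533 m; G = 6.674×10^-11 N·m²/kg².
F = 0.005958 N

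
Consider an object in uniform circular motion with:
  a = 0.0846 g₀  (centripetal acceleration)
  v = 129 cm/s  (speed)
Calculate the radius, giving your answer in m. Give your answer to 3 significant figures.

Rearranging: r = v²/a.
a = 0.0846 g₀ = 0.8296 m/s²; v = 129 cm/s = 1.290 m/s.
r = 2.006 m

2.01 m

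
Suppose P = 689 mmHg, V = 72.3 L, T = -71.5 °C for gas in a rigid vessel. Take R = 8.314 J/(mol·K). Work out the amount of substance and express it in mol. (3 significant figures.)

From the ideal-gas law: n = PV/(RT).
P = 689 mmHg = 91859 Pa; V = 72.3 L = 0.07230 m³; T = -71.5 °C = 201.6 K; R = 8.314 J/(mol·K).
n = 3.961 mol

3.96 mol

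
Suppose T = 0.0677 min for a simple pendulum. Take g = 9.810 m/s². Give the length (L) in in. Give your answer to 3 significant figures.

161 in

Rearranging T = 2π√(L/g) for L: L = g·(T/2π)².
T = 0.0677 min = 4.062 s; g = 9.810 m/s².
L = 4.100 m
4.100 m × (1 in / 0.02540 m) = 161.4 in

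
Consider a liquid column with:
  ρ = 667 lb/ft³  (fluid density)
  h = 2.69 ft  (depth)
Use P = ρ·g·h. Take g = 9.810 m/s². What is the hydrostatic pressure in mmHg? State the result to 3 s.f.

Directly: P = ρgh.
ρ = 667 lb/ft³ = 10684 kg/m³; h = 2.69 ft = 0.8199 m; g = 9.810 m/s².
P = 85938 Pa
85938 Pa × (1 mmHg / 133.3 Pa) = 644.6 mmHg

645 mmHg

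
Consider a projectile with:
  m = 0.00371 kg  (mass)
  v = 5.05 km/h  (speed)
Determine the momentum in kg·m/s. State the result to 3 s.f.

Directly: p = mv.
m = 0.00371 kg; v = 5.05 km/h = 1.403 m/s.
p = 0.005204 kg·m/s

0.00520 kg·m/s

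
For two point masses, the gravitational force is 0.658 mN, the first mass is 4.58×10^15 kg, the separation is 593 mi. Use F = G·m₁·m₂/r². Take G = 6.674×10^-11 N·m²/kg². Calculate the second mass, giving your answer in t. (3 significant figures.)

1.96 t

From Newton's law of gravitation: m₂ = F·r²/(G·m₁).
F = 0.658 mN = 6.580×10^-4 N; m₁ = 4.58×10^15 kg; r = 593 mi = 9.543×10^5 m; G = 6.674×10^-11 N·m²/kg².
m₂ = 1961 kg
1961 kg × (1 t / 1000 kg) = 1.961 t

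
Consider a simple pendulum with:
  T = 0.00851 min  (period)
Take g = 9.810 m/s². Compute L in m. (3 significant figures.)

0.0648 m

Rearranging: L = g·(T/2π)².
T = 0.00851 min = 0.5106 s; g = 9.810 m/s².
L = 0.06478 m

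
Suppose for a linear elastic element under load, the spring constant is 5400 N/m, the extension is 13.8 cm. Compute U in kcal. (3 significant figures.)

Directly: U = ½kx².
k = 5400 N/m; x = 13.8 cm = 0.1380 m.
U = 51.42 J
51.42 J × (1 kcal / 4184 J) = 0.01229 kcal

0.0123 kcal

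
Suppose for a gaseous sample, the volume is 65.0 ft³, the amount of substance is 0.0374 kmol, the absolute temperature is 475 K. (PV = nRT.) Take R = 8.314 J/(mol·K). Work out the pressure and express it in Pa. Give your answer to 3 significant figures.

80200 Pa

P is given directly by: P = nRT/V.
V = 65.0 ft³ = 1.841 m³; n = 0.0374 kmol = 37.40 mol; T = 475 K; R = 8.314 J/(mol·K).
P = 80245 Pa  (the unit combination reduces to kg/(m·s²) = Pa)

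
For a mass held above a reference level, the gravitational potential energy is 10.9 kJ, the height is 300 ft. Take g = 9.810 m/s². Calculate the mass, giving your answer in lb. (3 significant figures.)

Rearranging: m = PE/(g·h).
PE = 10.9 kJ = 10900 J; h = 300 ft = 91.44 m; g = 9.810 m/s².
m = 12.15 kg
12.15 kg × (1 lb / 0.4536 kg) = 26.79 lb

26.8 lb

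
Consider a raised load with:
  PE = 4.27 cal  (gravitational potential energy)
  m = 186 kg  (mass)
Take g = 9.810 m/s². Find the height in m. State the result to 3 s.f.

Rearranging PE = m·g·h for h: h = PE/(m·g).
PE = 4.27 cal = 17.87 J; m = 186 kg; g = 9.810 m/s².
h = 0.009791 m

0.00979 m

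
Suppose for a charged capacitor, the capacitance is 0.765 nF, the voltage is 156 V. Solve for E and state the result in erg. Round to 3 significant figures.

Directly: E = ½CV².
C = 0.765 nF = 7.650×10^-10 F; V = 156 V.
E = 9.309×10^-6 J  (the unit combination reduces to kg·m²/s² = J)
9.309×10^-6 J × (1 erg / 1.000×10^-7 J) = 93.09 erg

93.1 erg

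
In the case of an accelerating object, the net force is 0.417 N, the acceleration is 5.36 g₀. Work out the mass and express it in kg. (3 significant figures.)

From Newton's second law: m = F/a.
F = 0.417 N; a = 5.36 g₀ = 52.56 m/s².
m = 0.007933 kg

0.00793 kg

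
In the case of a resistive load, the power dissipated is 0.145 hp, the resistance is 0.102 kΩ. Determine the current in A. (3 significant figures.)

1.03 A

Solving P = I²R for I: I = √(P/R).
P = 0.145 hp = 108.1 W; R = 0.102 kΩ = 102.0 Ω.
I = 1.030 A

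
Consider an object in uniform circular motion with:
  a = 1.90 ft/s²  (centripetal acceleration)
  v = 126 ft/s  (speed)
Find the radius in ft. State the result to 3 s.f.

8360 ft

Solving a = v²/r for r: r = v²/a.
a = 1.90 ft/s² = 0.5791 m/s²; v = 126 ft/s = 38.40 m/s.
r = 2547 m
2547 m × (1 ft / 0.3048 m) = 8356 ft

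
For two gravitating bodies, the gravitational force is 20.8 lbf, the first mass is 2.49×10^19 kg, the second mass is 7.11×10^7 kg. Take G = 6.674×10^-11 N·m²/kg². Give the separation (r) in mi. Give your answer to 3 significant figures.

22200 mi

Rearranging: r = √(G·m₁m₂/F).
F = 20.8 lbf = 92.52 N; m₁ = 2.49×10^19 kg; m₂ = 7.11×10^7 kg; G = 6.674×10^-11 N·m²/kg².
r = 3.574×10^7 m
3.574×10^7 m × (1 mi / 1609 m) = 22205 mi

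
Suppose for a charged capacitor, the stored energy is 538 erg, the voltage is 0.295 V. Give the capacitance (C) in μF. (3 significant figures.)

Rearranging E = ½C·V² for C: C = 2E/V².
E = 538 erg = 5.380×10^-5 J; V = 0.295 V.
C = 0.001236 F
0.001236 F × (1 μF / 1.000×10^-6 F) = 1236 μF

1240 μF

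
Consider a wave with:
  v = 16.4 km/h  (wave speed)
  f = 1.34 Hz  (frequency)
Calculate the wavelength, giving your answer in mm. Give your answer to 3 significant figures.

3400 mm

Rearranging: λ = v/f.
v = 16.4 km/h = 4.556 m/s; f = 1.34 Hz.
λ = 3.400 m
3.400 m × (1 mm / 0.001000 m) = 3400 mm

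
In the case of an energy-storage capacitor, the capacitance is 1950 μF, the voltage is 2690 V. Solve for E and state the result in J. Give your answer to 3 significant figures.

7060 J

Directly: E = ½CV².
C = 1950 μF = 0.001950 F; V = 2690 V.
E = 7055 J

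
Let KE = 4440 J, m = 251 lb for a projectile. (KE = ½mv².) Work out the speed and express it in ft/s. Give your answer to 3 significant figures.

29.0 ft/s

Rearranging: v = √(2·KE/m).
KE = 4440 J; m = 251 lb = 113.9 kg.
v = 8.832 m/s
8.832 m/s × (1 ft/s / 0.3048 m/s) = 28.97 ft/s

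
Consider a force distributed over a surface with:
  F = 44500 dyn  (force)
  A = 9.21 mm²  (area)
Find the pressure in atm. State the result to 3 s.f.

0.477 atm

Directly: P = F/A.
F = 44500 dyn = 0.4450 N; A = 9.21 mm² = 9.210×10^-6 m².
P = 48317 Pa
48317 Pa × (1 atm / 1.013×10^5 Pa) = 0.4769 atm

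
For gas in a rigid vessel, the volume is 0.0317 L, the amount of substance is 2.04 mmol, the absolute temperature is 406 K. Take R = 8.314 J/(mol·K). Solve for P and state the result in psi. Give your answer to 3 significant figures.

31.5 psi

P is given directly by: P = nRT/V.
V = 0.0317 L = 3.170×10^-5 m³; n = 2.04 mmol = 0.002040 mol; T = 406 K; R = 8.314 J/(mol·K).
P = 2.172×10^5 Pa  (the unit combination reduces to kg/(m·s²) = Pa)
2.172×10^5 Pa × (1 psi / 6895 Pa) = 31.51 psi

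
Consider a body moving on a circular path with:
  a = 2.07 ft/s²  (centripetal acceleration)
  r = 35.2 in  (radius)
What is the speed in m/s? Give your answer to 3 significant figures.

Solving a = v²/r for v: v = √(a·r).
a = 2.07 ft/s² = 0.6309 m/s²; r = 35.2 in = 0.8941 m.
v = 0.7511 m/s

0.751 m/s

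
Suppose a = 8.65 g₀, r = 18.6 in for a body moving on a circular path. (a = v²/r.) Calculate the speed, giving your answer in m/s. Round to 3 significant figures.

6.33 m/s

Rearranging: v = √(a·r).
a = 8.65 g₀ = 84.83 m/s²; r = 18.6 in = 0.4724 m.
v = 6.331 m/s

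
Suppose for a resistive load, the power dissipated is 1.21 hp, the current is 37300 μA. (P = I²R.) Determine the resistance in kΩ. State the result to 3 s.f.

Rearranging: R = P/I².
P = 1.21 hp = 902.3 W; I = 37300 μA = 0.03730 A.
R = 6.485×10^5 Ω
6.485×10^5 Ω × (1 kΩ / 1000 Ω) = 648.5 kΩ

649 kΩ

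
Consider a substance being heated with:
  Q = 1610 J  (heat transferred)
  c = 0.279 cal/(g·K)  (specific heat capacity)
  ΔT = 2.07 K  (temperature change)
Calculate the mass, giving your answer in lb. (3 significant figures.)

1.47 lb

Rearranging Q = m·c·ΔT for m: m = Q/(c·ΔT).
Q = 1610 J; c = 0.279 cal/(g·K) = 1167 J/(kg·K); ΔT = 2.07 K.
m = 0.6663 kg
0.6663 kg × (1 lb / 0.4536 kg) = 1.469 lb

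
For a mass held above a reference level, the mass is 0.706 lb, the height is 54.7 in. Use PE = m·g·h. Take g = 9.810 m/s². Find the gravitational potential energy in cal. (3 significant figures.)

Directly: PE = mgh.
m = 0.706 lb = 0.3202 kg; h = 54.7 in = 1.389 m; g = 9.810 m/s².
PE = 4.365 J
4.365 J × (1 cal / 4.184 J) = 1.043 cal

1.04 cal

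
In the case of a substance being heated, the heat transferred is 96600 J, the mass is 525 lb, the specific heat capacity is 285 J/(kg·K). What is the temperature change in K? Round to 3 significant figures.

Solving Q = m·c·ΔT for ΔT: ΔT = Q/(m·c).
Q = 96600 J; m = 525 lb = 238.1 kg; c = 285 J/(kg·K).
ΔT = 1.423 K

1.42 K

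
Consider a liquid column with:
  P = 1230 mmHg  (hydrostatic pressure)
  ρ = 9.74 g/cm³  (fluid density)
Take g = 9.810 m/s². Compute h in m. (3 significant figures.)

Rearranging P = ρ·g·h for h: h = P/(ρ·g).
P = 1230 mmHg = 1.640×10^5 Pa; ρ = 9.74 g/cm³ = 9740 kg/m³; g = 9.810 m/s².
h = 1.716 m

1.72 m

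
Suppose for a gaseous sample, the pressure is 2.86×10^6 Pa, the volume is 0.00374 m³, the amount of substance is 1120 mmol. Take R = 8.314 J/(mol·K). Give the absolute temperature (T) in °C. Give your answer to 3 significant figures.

From the ideal-gas law: T = PV/(nR).
P = 2.86×10^6 Pa; V = 0.00374 m³; n = 1120 mmol = 1.120 mol; R = 8.314 J/(mol·K).
T = 1149 K
1149 K − 273.15 = 875.6 °C

876 °C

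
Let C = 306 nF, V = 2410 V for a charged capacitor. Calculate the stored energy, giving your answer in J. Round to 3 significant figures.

E is given directly by: E = ½CV².
C = 306 nF = 3.060×10^-7 F; V = 2410 V.
E = 0.8886 J

0.889 J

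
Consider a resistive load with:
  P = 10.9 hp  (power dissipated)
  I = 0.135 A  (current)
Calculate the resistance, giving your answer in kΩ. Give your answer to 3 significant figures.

Rearranging P = I²R for R: R = P/I².
P = 10.9 hp = 8128 W; I = 0.135 A.
R = 4.460×10^5 Ω
4.460×10^5 Ω × (1 kΩ / 1000 Ω) = 446.0 kΩ

446 kΩ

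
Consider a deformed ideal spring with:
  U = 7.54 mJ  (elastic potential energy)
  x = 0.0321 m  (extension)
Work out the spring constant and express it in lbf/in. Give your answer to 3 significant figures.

0.0836 lbf/in

Solving U = ½k·x² for k: k = 2U/x².
U = 7.54 mJ = 0.007540 J; x = 0.0321 m.
k = 14.63 N/m
14.63 N/m × (1 lbf/in / 175.1 N/m) = 0.08357 lbf/in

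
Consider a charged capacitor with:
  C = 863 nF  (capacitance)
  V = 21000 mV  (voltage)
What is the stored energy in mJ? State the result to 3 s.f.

E is given directly by: E = ½CV².
C = 863 nF = 8.630×10^-7 F; V = 21000 mV = 21.00 V.
E = 1.903×10^-4 J  (the unit combination reduces to kg·m²/s² = J)
1.903×10^-4 J × (1 mJ / 0.001000 J) = 0.1903 mJ

0.190 mJ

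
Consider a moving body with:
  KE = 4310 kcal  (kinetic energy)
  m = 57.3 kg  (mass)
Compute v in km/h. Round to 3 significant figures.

2860 km/h

Rearranging KE = ½mv² for v: v = √(2·KE/m).
KE = 4310 kcal = 1.803×10^7 J; m = 57.3 kg.
v = 793.4 m/s
793.4 m/s × (1 km/h / 0.2778 m/s) = 2856 km/h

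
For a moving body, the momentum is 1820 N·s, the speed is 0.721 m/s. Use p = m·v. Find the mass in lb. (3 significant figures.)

5570 lb

Solving p = m·v for m: m = p/v.
p = 1820 N·s = 1820 kg·m/s; v = 0.721 m/s.
m = 2524 kg
2524 kg × (1 lb / 0.4536 kg) = 5565 lb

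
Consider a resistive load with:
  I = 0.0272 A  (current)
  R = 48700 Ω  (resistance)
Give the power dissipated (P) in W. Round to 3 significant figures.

P is given directly by: P = I²R.
I = 0.0272 A; R = 48700 Ω.
P = 36.03 W  (the unit combination reduces to kg·m²/s³ = W)

36.0 W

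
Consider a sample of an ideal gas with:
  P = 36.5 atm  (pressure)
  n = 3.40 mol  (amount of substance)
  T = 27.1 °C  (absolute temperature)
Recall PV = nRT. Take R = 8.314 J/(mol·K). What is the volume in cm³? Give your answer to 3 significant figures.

2290 cm³

Solving PV = nRT for V: V = nRT/P.
P = 36.5 atm = 3.698×10^6 Pa; n = 3.40 mol; T = 27.1 °C = 300.2 K; R = 8.314 J/(mol·K).
V = 0.002295 m³
0.002295 m³ × (1 cm³ / 1.000×10^-6 m³) = 2295 cm³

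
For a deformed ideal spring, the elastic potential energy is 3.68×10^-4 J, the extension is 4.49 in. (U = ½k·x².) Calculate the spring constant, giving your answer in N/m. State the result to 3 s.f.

Solving U = ½k·x² for k: k = 2U/x².
U = 3.68×10^-4 J; x = 4.49 in = 0.1140 m.
k = 0.05659 N/m

0.0566 N/m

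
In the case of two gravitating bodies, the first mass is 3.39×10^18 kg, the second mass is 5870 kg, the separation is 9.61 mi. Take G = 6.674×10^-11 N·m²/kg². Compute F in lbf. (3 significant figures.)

From Newton's law of gravitation: F = Gm₁m₂/r².
m₁ = 3.39×10^18 kg; m₂ = 5870 kg; r = 9.61 mi = 15466 m; G = 6.674×10^-11 N·m²/kg².
F = 5552 N  (the unit combination reduces to kg·m/s² = N)
5552 N × (1 lbf / 4.448 N) = 1248 lbf

1250 lbf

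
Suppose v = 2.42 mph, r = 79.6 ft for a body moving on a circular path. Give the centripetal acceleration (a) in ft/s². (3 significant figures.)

Directly: a = v²/r.
v = 2.42 mph = 1.082 m/s; r = 79.6 ft = 24.26 m.
a = 0.04824 m/s²
0.04824 m/s² × (1 ft/s² / 0.3048 m/s²) = 0.1583 ft/s²

0.158 ft/s²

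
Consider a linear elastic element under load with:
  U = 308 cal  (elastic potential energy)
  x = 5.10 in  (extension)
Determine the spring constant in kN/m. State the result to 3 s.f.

Rearranging: k = 2U/x².
U = 308 cal = 1289 J; x = 5.10 in = 0.1295 m.
k = 1.536×10^5 N/m
1.536×10^5 N/m × (1 kN/m / 1000 N/m) = 153.6 kN/m

154 kN/m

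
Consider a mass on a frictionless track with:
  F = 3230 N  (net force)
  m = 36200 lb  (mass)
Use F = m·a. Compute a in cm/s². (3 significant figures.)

From Newton's second law: a = F/m.
F = 3230 N; m = 36200 lb = 16420 kg.
a = 0.1967 m/s²
0.1967 m/s² × (1 cm/s² / 0.01000 m/s²) = 19.67 cm/s²

19.7 cm/s²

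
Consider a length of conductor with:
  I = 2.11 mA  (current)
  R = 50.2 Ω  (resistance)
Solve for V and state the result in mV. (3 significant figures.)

106 mV

Directly: V = IR.
I = 2.11 mA = 0.002110 A; R = 50.2 Ω.
V = 0.1059 V
0.1059 V × (1 mV / 0.001000 V) = 105.9 mV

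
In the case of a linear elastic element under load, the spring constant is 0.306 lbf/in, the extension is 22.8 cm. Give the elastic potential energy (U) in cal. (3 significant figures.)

0.333 cal

Directly: U = ½kx².
k = 0.306 lbf/in = 53.59 N/m; x = 22.8 cm = 0.2280 m.
U = 1.393 J  (the unit combination reduces to kg·m²/s² = J)
1.393 J × (1 cal / 4.184 J) = 0.3329 cal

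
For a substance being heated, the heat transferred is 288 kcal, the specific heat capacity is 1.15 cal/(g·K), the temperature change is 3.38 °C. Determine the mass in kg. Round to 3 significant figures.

74.1 kg

Solving Q = m·c·ΔT for m: m = Q/(c·ΔT).
Q = 288 kcal = 1.205×10^6 J; c = 1.15 cal/(g·K) = 4812 J/(kg·K); ΔT = 3.38 °C = 3.380 K.
m = 74.09 kg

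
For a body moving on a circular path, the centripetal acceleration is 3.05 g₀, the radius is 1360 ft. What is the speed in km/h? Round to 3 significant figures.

401 km/h

Rearranging a = v²/r for v: v = √(a·r).
a = 3.05 g₀ = 29.91 m/s²; r = 1360 ft = 414.5 m.
v = 111.3 m/s
111.3 m/s × (1 km/h / 0.2778 m/s) = 400.9 km/h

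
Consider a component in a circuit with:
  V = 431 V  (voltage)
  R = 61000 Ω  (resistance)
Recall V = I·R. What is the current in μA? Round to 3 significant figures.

7070 μA

From Ohm's law: I = V/R.
V = 431 V; R = 61000 Ω.
I = 0.007066 A
0.007066 A × (1 μA / 1.000×10^-6 A) = 7066 μA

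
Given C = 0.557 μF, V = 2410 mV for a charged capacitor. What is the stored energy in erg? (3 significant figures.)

E is given directly by: E = ½CV².
C = 0.557 μF = 5.570×10^-7 F; V = 2410 mV = 2.410 V.
E = 1.618×10^-6 J
1.618×10^-6 J × (1 erg / 1.000×10^-7 J) = 16.18 erg

16.2 erg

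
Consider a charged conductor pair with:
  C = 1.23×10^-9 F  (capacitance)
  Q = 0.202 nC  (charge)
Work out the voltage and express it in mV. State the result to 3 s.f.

164 mV

Rearranging: V = Q/C.
C = 1.23×10^-9 F; Q = 0.202 nC = 2.020×10^-10 C.
V = 0.1642 V  (the unit combination reduces to kg·m²/(A·s³) = V)
0.1642 V × (1 mV / 0.001000 V) = 164.2 mV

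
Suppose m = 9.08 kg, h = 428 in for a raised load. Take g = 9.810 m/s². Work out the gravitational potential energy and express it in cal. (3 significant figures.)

231 cal

Directly: PE = mgh.
m = 9.08 kg; h = 428 in = 10.87 m; g = 9.810 m/s².
PE = 968.3 J
968.3 J × (1 cal / 4.184 J) = 231.4 cal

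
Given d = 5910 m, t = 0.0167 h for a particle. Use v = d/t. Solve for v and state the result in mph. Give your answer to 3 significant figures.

220 mph

v is given directly by: v = d/t.
d = 5910 m; t = 0.0167 h = 60.12 s.
v = 98.30 m/s
98.30 m/s × (1 mph / 0.4470 m/s) = 219.9 mph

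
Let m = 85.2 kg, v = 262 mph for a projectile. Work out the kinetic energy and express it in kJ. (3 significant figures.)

584 kJ

KE is given directly by: KE = ½mv².
m = 85.2 kg; v = 262 mph = 117.1 m/s.
KE = 5.844×10^5 J
5.844×10^5 J × (1 kJ / 1000 J) = 584.4 kJ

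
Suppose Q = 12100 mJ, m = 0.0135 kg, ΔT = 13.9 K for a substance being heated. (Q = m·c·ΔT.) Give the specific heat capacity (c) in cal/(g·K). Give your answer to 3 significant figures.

Solving Q = m·c·ΔT for c: c = Q/(m·ΔT).
Q = 12100 mJ = 12.10 J; m = 0.0135 kg; ΔT = 13.9 K.
c = 64.48 J/(kg·K)
64.48 J/(kg·K) × (1 cal/(g·K) / 4184 J/(kg·K)) = 0.01541 cal/(g·K)

0.0154 cal/(g·K)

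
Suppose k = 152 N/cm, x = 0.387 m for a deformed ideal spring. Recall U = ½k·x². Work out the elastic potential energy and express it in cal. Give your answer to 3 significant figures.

272 cal

U is given directly by: U = ½kx².
k = 152 N/cm = 15200 N/m; x = 0.387 m.
U = 1138 J  (the unit combination reduces to kg·m²/s² = J)
1138 J × (1 cal / 4.184 J) = 272.0 cal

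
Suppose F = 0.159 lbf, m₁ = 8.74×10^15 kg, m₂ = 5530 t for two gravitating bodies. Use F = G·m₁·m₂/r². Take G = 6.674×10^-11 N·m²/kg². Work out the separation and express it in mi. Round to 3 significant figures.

From Newton's law of gravitation: r = √(G·m₁m₂/F).
F = 0.159 lbf = 0.7073 N; m₁ = 8.74×10^15 kg; m₂ = 5530 t = 5.530×10^6 kg; G = 6.674×10^-11 N·m²/kg².
r = 2.136×10^6 m
2.136×10^6 m × (1 mi / 1609 m) = 1327 mi

1330 mi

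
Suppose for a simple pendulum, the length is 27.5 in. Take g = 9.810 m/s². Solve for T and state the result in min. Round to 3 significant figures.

0.0279 min

Directly: T = 2π√(L/g).
L = 27.5 in = 0.6985 m; g = 9.810 m/s².
T = 1.677 s
1.677 s × (1 min / 60.00 s) = 0.02794 min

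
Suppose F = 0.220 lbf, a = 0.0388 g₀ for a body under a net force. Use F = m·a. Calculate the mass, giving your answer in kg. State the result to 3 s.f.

From Newton's second law: m = F/a.
F = 0.220 lbf = 0.9786 N; a = 0.0388 g₀ = 0.3805 m/s².
m = 2.572 kg

2.57 kg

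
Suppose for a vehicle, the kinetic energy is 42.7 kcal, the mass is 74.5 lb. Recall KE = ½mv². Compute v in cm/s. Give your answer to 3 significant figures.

10300 cm/s

Rearranging: v = √(2·KE/m).
KE = 42.7 kcal = 1.787×10^5 J; m = 74.5 lb = 33.79 kg.
v = 102.8 m/s
102.8 m/s × (1 cm/s / 0.01000 m/s) = 10283 cm/s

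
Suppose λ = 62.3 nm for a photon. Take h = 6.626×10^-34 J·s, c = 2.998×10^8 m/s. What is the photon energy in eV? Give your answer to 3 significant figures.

19.9 eV

Directly: E = hc/λ.
λ = 62.3 nm = 6.230×10^-8 m; h = 6.626×10^-34 J·s; c = 2.998×10^8 m/s.
E = 3.189×10^-18 J  (the unit combination reduces to kg·m²/s² = J)
3.189×10^-18 J × (1 eV / 1.602×10^-19 J) = 19.90 eV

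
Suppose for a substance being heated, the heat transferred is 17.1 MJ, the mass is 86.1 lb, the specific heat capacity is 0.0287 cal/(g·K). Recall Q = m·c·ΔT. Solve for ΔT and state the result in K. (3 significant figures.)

Rearranging: ΔT = Q/(m·c).
Q = 17.1 MJ = 1.710×10^7 J; m = 86.1 lb = 39.05 kg; c = 0.0287 cal/(g·K) = 120.1 J/(kg·K).
ΔT = 3646 K

3650 K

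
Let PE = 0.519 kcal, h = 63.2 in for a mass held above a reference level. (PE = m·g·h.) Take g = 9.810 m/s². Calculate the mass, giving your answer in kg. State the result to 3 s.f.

138 kg

Rearranging PE = m·g·h for m: m = PE/(g·h).
PE = 0.519 kcal = 2171 J; h = 63.2 in = 1.605 m; g = 9.810 m/s².
m = 137.9 kg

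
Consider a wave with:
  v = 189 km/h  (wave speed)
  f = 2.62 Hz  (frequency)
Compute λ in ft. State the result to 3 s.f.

Rearranging: λ = v/f.
v = 189 km/h = 52.50 m/s; f = 2.62 Hz.
λ = 20.04 m
20.04 m × (1 ft / 0.3048 m) = 65.74 ft

65.7 ft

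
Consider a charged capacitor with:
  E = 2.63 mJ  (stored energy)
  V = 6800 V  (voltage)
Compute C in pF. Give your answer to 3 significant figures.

114 pF

Rearranging E = ½C·V² for C: C = 2E/V².
E = 2.63 mJ = 0.002630 J; V = 6800 V.
C = 1.138×10^-10 F
1.138×10^-10 F × (1 pF / 1.000×10^-12 F) = 113.8 pF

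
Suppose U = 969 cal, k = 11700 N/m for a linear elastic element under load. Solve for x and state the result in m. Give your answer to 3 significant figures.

Rearranging: x = √(2U/k).
U = 969 cal = 4054 J; k = 11700 N/m.
x = 0.8325 m

0.832 m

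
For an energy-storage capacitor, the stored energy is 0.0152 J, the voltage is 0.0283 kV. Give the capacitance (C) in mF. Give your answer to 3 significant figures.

Solving E = ½C·V² for C: C = 2E/V².
E = 0.0152 J; V = 0.0283 kV = 28.30 V.
C = 3.796×10^-5 F
3.796×10^-5 F × (1 mF / 0.001000 F) = 0.03796 mF

0.0380 mF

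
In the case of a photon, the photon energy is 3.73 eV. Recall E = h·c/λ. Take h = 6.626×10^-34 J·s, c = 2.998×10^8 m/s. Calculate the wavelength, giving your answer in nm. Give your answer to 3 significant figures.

332 nm

Rearranging: λ = hc/E.
E = 3.73 eV = 5.976×10^-19 J; h = 6.626×10^-34 J·s; c = 2.998×10^8 m/s.
λ = 3.324×10^-7 m
3.324×10^-7 m × (1 nm / 1.000×10^-9 m) = 332.4 nm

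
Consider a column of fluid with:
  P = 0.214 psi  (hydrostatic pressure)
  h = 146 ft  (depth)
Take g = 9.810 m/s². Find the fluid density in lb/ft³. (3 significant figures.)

Rearranging P = ρ·g·h for ρ: ρ = P/(g·h).
P = 0.214 psi = 1475 Pa; h = 146 ft = 44.50 m; g = 9.810 m/s².
ρ = 3.380 kg/m³
3.380 kg/m³ × (1 lb/ft³ / 16.02 kg/m³) = 0.2110 lb/ft³

0.211 lb/ft³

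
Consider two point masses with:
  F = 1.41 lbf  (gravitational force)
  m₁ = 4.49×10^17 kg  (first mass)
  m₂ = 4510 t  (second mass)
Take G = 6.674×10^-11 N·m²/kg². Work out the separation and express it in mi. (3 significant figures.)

Solving F = G·m₁·m₂/r² for r: r = √(G·m₁m₂/F).
F = 1.41 lbf = 6.272 N; m₁ = 4.49×10^17 kg; m₂ = 4510 t = 4.510×10^6 kg; G = 6.674×10^-11 N·m²/kg².
r = 4.642×10^6 m
4.642×10^6 m × (1 mi / 1609 m) = 2884 mi

2880 mi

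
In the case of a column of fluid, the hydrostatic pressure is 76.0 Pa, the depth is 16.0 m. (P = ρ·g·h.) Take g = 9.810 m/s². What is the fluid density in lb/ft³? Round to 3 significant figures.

Rearranging P = ρ·g·h for ρ: ρ = P/(g·h).
P = 76.0 Pa; h = 16.0 m; g = 9.810 m/s².
ρ = 0.4842 kg/m³
0.4842 kg/m³ × (1 lb/ft³ / 16.02 kg/m³) = 0.03023 lb/ft³

0.0302 lb/ft³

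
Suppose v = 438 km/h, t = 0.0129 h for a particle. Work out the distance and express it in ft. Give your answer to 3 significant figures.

18500 ft

Rearranging v = d/t for d: d = v·t.
v = 438 km/h = 121.7 m/s; t = 0.0129 h = 46.44 s.
d = 5650 m
5650 m × (1 ft / 0.3048 m) = 18537 ft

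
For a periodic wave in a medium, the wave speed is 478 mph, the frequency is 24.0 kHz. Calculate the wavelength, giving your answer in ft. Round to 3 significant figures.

0.0292 ft

Rearranging v = f·λ for λ: λ = v/f.
v = 478 mph = 213.7 m/s; f = 24.0 kHz = 24000 Hz.
λ = 0.008904 m
0.008904 m × (1 ft / 0.3048 m) = 0.02921 ft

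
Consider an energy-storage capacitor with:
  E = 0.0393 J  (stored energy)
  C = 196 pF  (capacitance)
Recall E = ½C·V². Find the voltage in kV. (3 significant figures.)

Rearranging: V = √(2E/C).
E = 0.0393 J; C = 196 pF = 1.960×10^-10 F.
V = 20025 V
20025 V × (1 kV / 1000 V) = 20.03 kV

20.0 kV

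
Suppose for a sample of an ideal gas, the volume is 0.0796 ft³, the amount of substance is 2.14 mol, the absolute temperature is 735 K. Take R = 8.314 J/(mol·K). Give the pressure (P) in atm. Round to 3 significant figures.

57.3 atm

From the ideal-gas law: P = nRT/V.
V = 0.0796 ft³ = 0.002254 m³; n = 2.14 mol; T = 735 K; R = 8.314 J/(mol·K).
P = 5.802×10^6 Pa
5.802×10^6 Pa × (1 atm / 1.013×10^5 Pa) = 57.26 atm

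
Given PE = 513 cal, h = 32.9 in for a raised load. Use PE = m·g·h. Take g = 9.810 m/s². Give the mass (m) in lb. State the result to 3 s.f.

577 lb

Solving PE = m·g·h for m: m = PE/(g·h).
PE = 513 cal = 2146 J; h = 32.9 in = 0.8357 m; g = 9.810 m/s².
m = 261.8 kg
261.8 kg × (1 lb / 0.4536 kg) = 577.2 lb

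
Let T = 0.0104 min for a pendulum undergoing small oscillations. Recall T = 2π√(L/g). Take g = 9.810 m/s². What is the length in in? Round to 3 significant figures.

3.81 in

Solving T = 2π√(L/g) for L: L = g·(T/2π)².
T = 0.0104 min = 0.6240 s; g = 9.810 m/s².
L = 0.09676 m
0.09676 m × (1 in / 0.02540 m) = 3.809 in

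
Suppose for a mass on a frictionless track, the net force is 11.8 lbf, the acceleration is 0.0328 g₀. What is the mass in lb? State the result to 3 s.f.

Solving F = m·a for m: m = F/a.
F = 11.8 lbf = 52.49 N; a = 0.0328 g₀ = 0.3217 m/s².
m = 163.2 kg
163.2 kg × (1 lb / 0.4536 kg) = 359.8 lb

360 lb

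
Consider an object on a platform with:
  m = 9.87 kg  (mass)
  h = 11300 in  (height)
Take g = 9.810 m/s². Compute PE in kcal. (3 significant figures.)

6.64 kcal

PE is given directly by: PE = mgh.
m = 9.87 kg; h = 11300 in = 287.0 m; g = 9.810 m/s².
PE = 27791 J
27791 J × (1 kcal / 4184 J) = 6.642 kcal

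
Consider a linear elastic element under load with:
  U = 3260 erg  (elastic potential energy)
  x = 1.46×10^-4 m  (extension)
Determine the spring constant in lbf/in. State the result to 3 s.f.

Rearranging U = ½k·x² for k: k = 2U/x².
U = 3260 erg = 3.260×10^-4 J; x = 1.46×10^-4 m.
k = 30587 N/m
30587 N/m × (1 lbf/in / 175.1 N/m) = 174.7 lbf/in

175 lbf/in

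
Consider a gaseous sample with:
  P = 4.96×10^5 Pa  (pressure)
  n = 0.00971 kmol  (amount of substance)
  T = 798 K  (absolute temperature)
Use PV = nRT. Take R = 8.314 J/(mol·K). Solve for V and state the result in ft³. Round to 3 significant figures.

Rearranging PV = nRT for V: V = nRT/P.
P = 4.96×10^5 Pa; n = 0.00971 kmol = 9.710 mol; T = 798 K; R = 8.314 J/(mol·K).
V = 0.1299 m³
0.1299 m³ × (1 ft³ / 0.02832 m³) = 4.587 ft³

4.59 ft³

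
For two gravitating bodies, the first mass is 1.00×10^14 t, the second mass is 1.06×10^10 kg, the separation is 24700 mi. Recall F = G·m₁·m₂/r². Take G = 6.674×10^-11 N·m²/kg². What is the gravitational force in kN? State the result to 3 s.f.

0.0448 kN

F is given directly by: F = Gm₁m₂/r².
m₁ = 1.00×10^14 t = 1.000×10^17 kg; m₂ = 1.06×10^10 kg; r = 24700 mi = 3.975×10^7 m; G = 6.674×10^-11 N·m²/kg².
F = 44.77 N
44.77 N × (1 kN / 1000 N) = 0.04477 kN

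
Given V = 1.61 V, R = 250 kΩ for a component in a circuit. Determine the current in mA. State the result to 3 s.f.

Solving V = I·R for I: I = V/R.
V = 1.61 V; R = 250 kΩ = 2.500×10^5 Ω.
I = 6.440×10^-6 A
6.440×10^-6 A × (1 mA / 0.001000 A) = 0.006440 mA

0.00644 mA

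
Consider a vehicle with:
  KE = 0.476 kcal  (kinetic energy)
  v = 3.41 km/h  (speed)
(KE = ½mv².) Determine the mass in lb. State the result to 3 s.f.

9790 lb

Rearranging KE = ½mv² for m: m = 2·KE/v².
KE = 0.476 kcal = 1992 J; v = 3.41 km/h = 0.9472 m/s.
m = 4439 kg
4439 kg × (1 lb / 0.4536 kg) = 9787 lb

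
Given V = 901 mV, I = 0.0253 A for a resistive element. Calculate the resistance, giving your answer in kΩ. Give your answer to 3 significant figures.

From Ohm's law: R = V/I.
V = 901 mV = 0.9010 V; I = 0.0253 A.
R = 35.61 Ω
35.61 Ω × (1 kΩ / 1000 Ω) = 0.03561 kΩ

0.0356 kΩ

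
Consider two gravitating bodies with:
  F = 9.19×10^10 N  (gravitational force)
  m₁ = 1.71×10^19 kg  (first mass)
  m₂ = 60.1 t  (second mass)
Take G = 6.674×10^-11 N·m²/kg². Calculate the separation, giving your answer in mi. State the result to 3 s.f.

0.0170 mi

From Newton's law of gravitation: r = √(G·m₁m₂/F).
F = 9.19×10^10 N; m₁ = 1.71×10^19 kg; m₂ = 60.1 t = 60100 kg; G = 6.674×10^-11 N·m²/kg².
r = 27.32 m
27.32 m × (1 mi / 1609 m) = 0.01698 mi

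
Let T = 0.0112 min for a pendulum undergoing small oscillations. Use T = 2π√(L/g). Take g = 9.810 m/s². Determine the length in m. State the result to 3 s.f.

0.112 m

Rearranging: L = g·(T/2π)².
T = 0.0112 min = 0.6720 s; g = 9.810 m/s².
L = 0.1122 m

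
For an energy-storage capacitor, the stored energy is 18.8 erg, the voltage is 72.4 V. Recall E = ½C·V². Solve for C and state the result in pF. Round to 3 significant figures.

Rearranging: C = 2E/V².
E = 18.8 erg = 1.880×10^-6 J; V = 72.4 V.
C = 7.173×10^-10 F
7.173×10^-10 F × (1 pF / 1.000×10^-12 F) = 717.3 pF

717 pF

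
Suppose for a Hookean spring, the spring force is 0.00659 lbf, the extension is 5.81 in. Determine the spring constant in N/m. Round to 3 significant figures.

0.199 N/m

From Hooke's law: k = F/x.
F = 0.00659 lbf = 0.02931 N; x = 5.81 in = 0.1476 m.
k = 0.1986 N/m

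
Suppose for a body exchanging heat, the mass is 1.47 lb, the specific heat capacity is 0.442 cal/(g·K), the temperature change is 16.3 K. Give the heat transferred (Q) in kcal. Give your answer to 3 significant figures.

Directly: Q = mcΔT.
m = 1.47 lb = 0.6668 kg; c = 0.442 cal/(g·K) = 1849 J/(kg·K); ΔT = 16.3 K.
Q = 20099 J
20099 J × (1 kcal / 4184 J) = 4.804 kcal

4.80 kcal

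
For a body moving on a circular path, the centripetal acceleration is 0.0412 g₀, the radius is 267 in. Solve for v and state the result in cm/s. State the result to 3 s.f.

Rearranging a = v²/r for v: v = √(a·r).
a = 0.0412 g₀ = 0.4040 m/s²; r = 267 in = 6.782 m.
v = 1.655 m/s
1.655 m/s × (1 cm/s / 0.01000 m/s) = 165.5 cm/s

166 cm/s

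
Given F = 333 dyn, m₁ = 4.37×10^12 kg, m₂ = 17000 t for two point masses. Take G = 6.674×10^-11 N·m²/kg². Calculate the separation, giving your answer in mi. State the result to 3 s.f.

758 mi

Rearranging F = G·m₁·m₂/r² for r: r = √(G·m₁m₂/F).
F = 333 dyn = 0.003330 N; m₁ = 4.37×10^12 kg; m₂ = 17000 t = 1.700×10^7 kg; G = 6.674×10^-11 N·m²/kg².
r = 1.220×10^6 m
1.220×10^6 m × (1 mi / 1609 m) = 758.2 mi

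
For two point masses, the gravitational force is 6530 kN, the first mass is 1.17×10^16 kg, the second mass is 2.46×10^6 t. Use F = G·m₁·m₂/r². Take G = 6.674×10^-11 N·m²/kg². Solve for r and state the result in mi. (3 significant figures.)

From Newton's law of gravitation: r = √(G·m₁m₂/F).
F = 6530 kN = 6.530×10^6 N; m₁ = 1.17×10^16 kg; m₂ = 2.46×10^6 t = 2.460×10^9 kg; G = 6.674×10^-11 N·m²/kg².
r = 17151 m
17151 m × (1 mi / 1609 m) = 10.66 mi

10.7 mi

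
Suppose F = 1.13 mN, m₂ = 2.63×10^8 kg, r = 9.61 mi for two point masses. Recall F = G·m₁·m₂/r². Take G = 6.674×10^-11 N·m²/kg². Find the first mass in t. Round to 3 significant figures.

15400 t

Rearranging F = G·m₁·m₂/r² for m₁: m₁ = F·r²/(G·m₂).
F = 1.13 mN = 0.001130 N; m₂ = 2.63×10^8 kg; r = 9.61 mi = 15466 m; G = 6.674×10^-11 N·m²/kg².
m₁ = 1.540×10^7 kg
1.540×10^7 kg × (1 t / 1000 kg) = 15399 t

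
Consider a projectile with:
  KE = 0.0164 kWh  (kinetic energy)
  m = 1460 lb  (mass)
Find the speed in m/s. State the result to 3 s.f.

Solving KE = ½mv² for v: v = √(2·KE/m).
KE = 0.0164 kWh = 59040 J; m = 1460 lb = 662.2 kg.
v = 13.35 m/s

13.4 m/s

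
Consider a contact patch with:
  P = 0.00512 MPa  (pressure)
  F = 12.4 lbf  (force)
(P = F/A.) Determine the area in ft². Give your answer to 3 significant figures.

Solving P = F/A for A: A = F/P.
P = 0.00512 MPa = 5120 Pa; F = 12.4 lbf = 55.16 N.
A = 0.01077 m²
0.01077 m² × (1 ft² / 0.09290 m²) = 0.1160 ft²

0.116 ft²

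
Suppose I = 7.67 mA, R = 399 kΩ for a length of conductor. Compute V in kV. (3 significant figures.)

From Ohm's law: V = IR.
I = 7.67 mA = 0.007670 A; R = 399 kΩ = 3.990×10^5 Ω.
V = 3060 V  (the unit combination reduces to kg·m²/(A·s³) = V)
3060 V × (1 kV / 1000 V) = 3.060 kV

3.06 kV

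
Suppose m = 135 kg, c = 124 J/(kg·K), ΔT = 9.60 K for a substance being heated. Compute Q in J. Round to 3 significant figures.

1.61×10^5 J

Q is given directly by: Q = mcΔT.
m = 135 kg; c = 124 J/(kg·K); ΔT = 9.60 K.
Q = 1.607×10^5 J  (the unit combination reduces to kg·m²/s² = J)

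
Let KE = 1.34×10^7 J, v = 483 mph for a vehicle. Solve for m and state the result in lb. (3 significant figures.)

1270 lb

Solving KE = ½mv² for m: m = 2·KE/v².
KE = 1.34×10^7 J; v = 483 mph = 215.9 m/s.
m = 574.8 kg
574.8 kg × (1 lb / 0.4536 kg) = 1267 lb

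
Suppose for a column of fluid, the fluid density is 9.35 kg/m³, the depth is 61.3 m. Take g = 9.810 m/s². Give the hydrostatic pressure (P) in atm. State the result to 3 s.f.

P is given directly by: P = ρgh.
ρ = 9.35 kg/m³; h = 61.3 m; g = 9.810 m/s².
P = 5623 Pa  (the unit combination reduces to kg/(m·s²) = Pa)
5623 Pa × (1 atm / 1.013×10^5 Pa) = 0.05549 atm

0.0555 atm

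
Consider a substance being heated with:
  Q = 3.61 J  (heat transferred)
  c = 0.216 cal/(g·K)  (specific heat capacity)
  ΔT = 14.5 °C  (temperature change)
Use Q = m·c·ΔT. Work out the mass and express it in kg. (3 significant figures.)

2.75×10^-4 kg

Rearranging: m = Q/(c·ΔT).
Q = 3.61 J; c = 0.216 cal/(g·K) = 903.7 J/(kg·K); ΔT = 14.5 °C = 14.50 K.
m = 2.755×10^-4 kg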